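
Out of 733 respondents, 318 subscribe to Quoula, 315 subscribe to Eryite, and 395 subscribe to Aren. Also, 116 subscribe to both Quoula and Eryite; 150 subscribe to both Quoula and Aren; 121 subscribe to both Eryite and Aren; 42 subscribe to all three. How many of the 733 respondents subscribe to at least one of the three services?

N(≥1) = 318 + 315 + 395 − 116 − 150 − 121 + 42 = 683

683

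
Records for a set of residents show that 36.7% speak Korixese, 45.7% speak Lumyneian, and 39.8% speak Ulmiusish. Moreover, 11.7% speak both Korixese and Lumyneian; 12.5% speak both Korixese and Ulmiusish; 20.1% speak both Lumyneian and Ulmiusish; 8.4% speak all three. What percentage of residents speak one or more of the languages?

By inclusion-exclusion,
P(union) = 36.7 + 45.7 + 39.8 − 11.7 − 12.5 − 20.1 + 8.4 = 86.3%

86.3%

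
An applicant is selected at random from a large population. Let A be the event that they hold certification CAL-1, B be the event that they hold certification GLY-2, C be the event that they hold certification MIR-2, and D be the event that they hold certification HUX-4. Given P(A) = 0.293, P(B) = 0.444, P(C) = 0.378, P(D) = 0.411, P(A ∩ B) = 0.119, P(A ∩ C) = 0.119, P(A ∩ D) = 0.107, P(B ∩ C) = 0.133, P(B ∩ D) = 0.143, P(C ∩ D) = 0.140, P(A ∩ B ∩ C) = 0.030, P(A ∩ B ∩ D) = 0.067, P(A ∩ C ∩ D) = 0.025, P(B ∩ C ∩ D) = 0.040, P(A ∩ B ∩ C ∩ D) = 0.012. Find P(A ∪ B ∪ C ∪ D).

0.915

P(A ∪ B ∪ C ∪ D) = 0.293 + 0.444 + 0.378 + 0.411 − 0.119 − 0.119 − 0.107 − 0.133 − 0.143 − 0.140 + 0.030 + 0.067 + 0.025 + 0.040 − 0.012 = 0.915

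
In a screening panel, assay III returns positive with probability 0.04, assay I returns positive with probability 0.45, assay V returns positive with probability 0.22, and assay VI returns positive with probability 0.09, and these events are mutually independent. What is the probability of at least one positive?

0.6252256

Independence gives P(none) = ∏(1 − pᵢ).
P(none) = (1 − 0.04) × (1 − 0.45) × (1 − 0.22) × (1 − 0.09) = 0.96 × 0.55 × 0.78 × 0.91 = 0.3747744
P(at least one) = 1 − 0.3747744 = 0.6252256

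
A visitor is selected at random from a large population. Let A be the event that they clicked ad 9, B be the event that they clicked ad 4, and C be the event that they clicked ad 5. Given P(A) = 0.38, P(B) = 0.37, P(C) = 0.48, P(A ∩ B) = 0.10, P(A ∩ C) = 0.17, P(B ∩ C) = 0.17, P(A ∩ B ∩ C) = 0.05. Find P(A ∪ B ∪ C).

0.84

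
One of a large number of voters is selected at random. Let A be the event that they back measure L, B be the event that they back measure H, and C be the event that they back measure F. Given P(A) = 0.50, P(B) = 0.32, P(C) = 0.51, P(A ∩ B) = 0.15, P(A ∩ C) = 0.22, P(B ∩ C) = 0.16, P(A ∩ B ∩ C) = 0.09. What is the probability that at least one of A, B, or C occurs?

0.89

By inclusion-exclusion,
P(A ∪ B ∪ C) = 0.50 + 0.32 + 0.51 − 0.15 − 0.22 − 0.16 + 0.09 = 0.89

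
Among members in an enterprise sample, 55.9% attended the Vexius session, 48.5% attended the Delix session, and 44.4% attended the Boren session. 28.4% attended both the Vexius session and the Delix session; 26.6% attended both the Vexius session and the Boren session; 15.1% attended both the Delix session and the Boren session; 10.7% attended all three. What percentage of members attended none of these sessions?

10.6%

Inclusion–exclusion gives
P(≥1) = 55.9 + 48.5 + 44.4 − 28.4 − 26.6 − 15.1 + 10.7 = 89.4%
P(none) = 100% − 89.4% = 10.6%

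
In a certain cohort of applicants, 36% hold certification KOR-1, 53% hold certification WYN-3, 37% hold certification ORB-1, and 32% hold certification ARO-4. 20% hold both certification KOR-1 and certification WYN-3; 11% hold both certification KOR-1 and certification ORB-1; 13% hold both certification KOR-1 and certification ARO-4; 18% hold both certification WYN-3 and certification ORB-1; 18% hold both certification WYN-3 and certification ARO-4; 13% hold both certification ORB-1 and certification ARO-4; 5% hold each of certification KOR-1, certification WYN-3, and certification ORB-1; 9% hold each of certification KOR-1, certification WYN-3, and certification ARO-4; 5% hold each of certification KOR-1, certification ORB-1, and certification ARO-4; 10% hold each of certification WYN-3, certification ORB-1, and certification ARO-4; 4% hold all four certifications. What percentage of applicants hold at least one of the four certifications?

By inclusion-exclusion,
P(≥1) = 36 + 53 + 37 + 32 − 20 − 11 − 13 − 18 − 18 − 13 + 5 + 9 + 5 + 10 − 4 = 90%

90%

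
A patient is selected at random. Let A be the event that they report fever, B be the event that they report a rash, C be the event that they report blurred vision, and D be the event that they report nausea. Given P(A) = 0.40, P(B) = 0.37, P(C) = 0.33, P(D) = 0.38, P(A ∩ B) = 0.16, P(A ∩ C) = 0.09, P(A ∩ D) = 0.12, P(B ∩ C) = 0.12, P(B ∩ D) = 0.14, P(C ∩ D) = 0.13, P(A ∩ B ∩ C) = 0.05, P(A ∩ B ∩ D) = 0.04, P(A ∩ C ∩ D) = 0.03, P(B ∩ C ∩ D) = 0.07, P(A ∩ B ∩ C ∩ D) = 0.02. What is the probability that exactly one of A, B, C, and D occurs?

By inclusion–exclusion (exactly-one form):
P(exactly one) = 0.40 + 0.37 + 0.33 + 0.38 − 2·0.16 − 2·0.09 − 2·0.12 − 2·0.12 − 2·0.14 − 2·0.13 + 3·0.05 + 3·0.04 + 3·0.03 + 3·0.07 − 4·0.02 = 0.45

0.45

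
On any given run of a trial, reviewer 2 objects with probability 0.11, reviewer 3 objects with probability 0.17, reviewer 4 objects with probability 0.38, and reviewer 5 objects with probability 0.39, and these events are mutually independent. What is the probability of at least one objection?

0.72062366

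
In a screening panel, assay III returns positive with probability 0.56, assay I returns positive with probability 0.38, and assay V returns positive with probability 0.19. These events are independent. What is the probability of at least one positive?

0.779032

P(none) = (1 − 0.56) × (1 − 0.38) × (1 − 0.19) = 0.44 × 0.62 × 0.81 = 0.220968
P(at least one) = 1 − 0.220968 = 0.779032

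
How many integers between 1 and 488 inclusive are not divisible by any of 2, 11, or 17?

By inclusion–exclusion:
⌊488/2⌋ + ⌊488/11⌋ + ⌊488/17⌋ − ⌊488/22⌋ − ⌊488/34⌋ − ⌊488/187⌋ + ⌊488/374⌋ = 244 + 44 + 28 − 22 − 14 − 2 + 1 = 279
488 − 279 = 209

209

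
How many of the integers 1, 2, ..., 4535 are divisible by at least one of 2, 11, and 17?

Inclusion–exclusion gives
floor(4535/2) + floor(4535/11) + floor(4535/17) − floor(4535/22) − floor(4535/34) − floor(4535/187) + floor(4535/374) = 2267 + 412 + 266 − 206 − 133 − 24 + 12 = 2594

2594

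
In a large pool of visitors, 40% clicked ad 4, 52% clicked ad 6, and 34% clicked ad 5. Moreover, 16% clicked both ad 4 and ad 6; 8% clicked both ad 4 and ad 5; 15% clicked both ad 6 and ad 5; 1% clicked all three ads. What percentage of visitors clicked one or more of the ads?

88%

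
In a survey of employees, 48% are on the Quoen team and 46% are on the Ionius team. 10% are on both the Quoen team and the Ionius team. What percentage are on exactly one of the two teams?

By inclusion–exclusion (exactly-one form):
P(exactly one) = 48 + 46 − 2·10 = 74%

74%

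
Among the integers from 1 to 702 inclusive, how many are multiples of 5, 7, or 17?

249

Apply inclusion-exclusion:
floor(702/5) + floor(702/7) + floor(702/17) − floor(702/35) − floor(702/85) − floor(702/119) + floor(702/595) = 140 + 100 + 41 − 20 − 8 − 5 + 1 = 249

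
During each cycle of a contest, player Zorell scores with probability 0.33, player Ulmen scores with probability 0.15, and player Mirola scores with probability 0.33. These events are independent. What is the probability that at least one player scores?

0.618435

P(none) = (1 − 0.33) × (1 − 0.15) × (1 − 0.33) = 0.67 × 0.85 × 0.67 = 0.381565
P(at least one) = 1 − 0.381565 = 0.618435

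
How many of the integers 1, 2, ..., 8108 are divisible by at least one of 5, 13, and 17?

Apply inclusion-exclusion:
1621 + 623 + 476 − 124 − 95 − 36 + 7 = 2472

2472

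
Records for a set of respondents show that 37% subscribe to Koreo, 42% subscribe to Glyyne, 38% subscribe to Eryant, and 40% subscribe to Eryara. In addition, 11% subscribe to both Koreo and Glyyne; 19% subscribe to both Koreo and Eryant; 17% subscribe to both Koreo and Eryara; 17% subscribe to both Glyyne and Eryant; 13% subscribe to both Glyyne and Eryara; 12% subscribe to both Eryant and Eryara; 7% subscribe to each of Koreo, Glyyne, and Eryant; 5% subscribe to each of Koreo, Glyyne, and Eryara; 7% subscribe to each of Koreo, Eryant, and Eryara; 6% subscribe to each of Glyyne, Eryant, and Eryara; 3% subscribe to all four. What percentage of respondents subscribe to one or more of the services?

90%

P(union) = 37 + 42 + 38 + 40 − 11 − 19 − 17 − 17 − 13 − 12 + 7 + 5 + 7 + 6 − 3 = 90%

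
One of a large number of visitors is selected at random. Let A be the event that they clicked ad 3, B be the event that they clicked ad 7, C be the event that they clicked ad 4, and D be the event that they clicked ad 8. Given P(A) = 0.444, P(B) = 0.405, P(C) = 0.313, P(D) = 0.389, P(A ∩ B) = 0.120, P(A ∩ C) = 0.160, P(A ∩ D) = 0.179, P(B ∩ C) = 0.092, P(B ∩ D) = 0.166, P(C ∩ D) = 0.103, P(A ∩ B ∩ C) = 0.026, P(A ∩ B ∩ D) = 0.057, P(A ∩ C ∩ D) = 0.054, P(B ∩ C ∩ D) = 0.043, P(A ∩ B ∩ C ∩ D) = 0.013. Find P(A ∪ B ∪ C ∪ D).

By inclusion-exclusion,
P(A ∪ B ∪ C ∪ D) = 0.444 + 0.405 + 0.313 + 0.389 − 0.120 − 0.160 − 0.179 − 0.092 − 0.166 − 0.103 + 0.026 + 0.057 + 0.054 + 0.043 − 0.013 = 0.898

0.898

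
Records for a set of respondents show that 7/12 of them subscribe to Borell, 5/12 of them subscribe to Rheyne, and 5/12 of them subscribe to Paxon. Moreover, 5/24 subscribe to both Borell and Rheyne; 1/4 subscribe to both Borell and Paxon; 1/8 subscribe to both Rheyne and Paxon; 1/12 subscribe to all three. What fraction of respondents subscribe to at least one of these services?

11/12

Using inclusion–exclusion:
P(union) = 7/12 + 5/12 + 5/12 − 5/24 − 1/4 − 1/8 + 1/12 = 11/12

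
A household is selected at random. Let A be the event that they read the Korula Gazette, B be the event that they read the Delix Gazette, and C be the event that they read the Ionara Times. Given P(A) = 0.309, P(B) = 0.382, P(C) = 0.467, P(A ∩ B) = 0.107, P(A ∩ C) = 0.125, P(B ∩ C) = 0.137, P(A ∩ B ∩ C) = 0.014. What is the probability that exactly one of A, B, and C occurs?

0.462

By inclusion–exclusion (exactly-one form):
P(exactly one) = 0.309 + 0.382 + 0.467 − 2·0.107 − 2·0.125 − 2·0.137 + 3·0.014 = 0.462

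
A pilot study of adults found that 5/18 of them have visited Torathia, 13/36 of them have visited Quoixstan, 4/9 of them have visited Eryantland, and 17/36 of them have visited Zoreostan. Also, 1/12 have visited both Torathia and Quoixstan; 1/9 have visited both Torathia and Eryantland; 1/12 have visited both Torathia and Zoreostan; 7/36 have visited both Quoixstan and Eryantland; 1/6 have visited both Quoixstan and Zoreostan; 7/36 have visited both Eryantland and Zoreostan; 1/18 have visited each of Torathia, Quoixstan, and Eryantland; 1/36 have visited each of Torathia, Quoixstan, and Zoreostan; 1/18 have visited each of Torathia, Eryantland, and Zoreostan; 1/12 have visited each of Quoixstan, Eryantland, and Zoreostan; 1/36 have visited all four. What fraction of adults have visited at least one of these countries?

By inclusion-exclusion,
P(≥1) = 5/18 + 13/36 + 4/9 + 17/36 − 1/12 − 1/9 − 1/12 − 7/36 − 1/6 − 7/36 + 1/18 + 1/36 + 1/18 + 1/12 − 1/36 = 11/12

11/12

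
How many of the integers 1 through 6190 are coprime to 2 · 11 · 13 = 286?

Inclusion–exclusion gives
⌊6190/2⌋ + ⌊6190/11⌋ + ⌊6190/13⌋ − ⌊6190/22⌋ − ⌊6190/26⌋ − ⌊6190/143⌋ + ⌊6190/286⌋ = 3095 + 562 + 476 − 281 − 238 − 43 + 21 = 3592
6190 − 3592 = 2598

2598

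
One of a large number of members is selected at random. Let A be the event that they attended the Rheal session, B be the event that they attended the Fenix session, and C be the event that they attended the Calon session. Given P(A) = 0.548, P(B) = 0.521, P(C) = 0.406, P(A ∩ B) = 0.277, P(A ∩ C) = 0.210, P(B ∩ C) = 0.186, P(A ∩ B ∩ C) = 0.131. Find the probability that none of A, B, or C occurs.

P(A ∪ B ∪ C) = 0.548 + 0.521 + 0.406 − 0.277 − 0.210 − 0.186 + 0.131 = 0.933
P(none) = 1 − 0.933 = 0.067

0.067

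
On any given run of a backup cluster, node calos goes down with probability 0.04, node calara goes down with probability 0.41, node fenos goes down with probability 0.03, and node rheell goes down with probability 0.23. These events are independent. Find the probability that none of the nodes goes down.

0.42304416

P(none) = (1 − 0.04) × (1 − 0.41) × (1 − 0.03) × (1 − 0.23) = 0.96 × 0.59 × 0.97 × 0.77 = 0.42304416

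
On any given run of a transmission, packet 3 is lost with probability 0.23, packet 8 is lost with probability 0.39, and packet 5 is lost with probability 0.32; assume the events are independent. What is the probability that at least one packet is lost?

P(none) = (1 − 0.23) × (1 − 0.39) × (1 − 0.32) = 0.77 × 0.61 × 0.68 = 0.319396
P(at least one) = 1 − 0.319396 = 0.680604

0.680604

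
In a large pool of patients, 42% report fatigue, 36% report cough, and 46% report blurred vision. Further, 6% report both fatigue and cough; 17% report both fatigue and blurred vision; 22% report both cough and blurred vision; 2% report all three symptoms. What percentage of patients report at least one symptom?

81%

P(union) = 42 + 36 + 46 − 6 − 17 − 22 + 2 = 81%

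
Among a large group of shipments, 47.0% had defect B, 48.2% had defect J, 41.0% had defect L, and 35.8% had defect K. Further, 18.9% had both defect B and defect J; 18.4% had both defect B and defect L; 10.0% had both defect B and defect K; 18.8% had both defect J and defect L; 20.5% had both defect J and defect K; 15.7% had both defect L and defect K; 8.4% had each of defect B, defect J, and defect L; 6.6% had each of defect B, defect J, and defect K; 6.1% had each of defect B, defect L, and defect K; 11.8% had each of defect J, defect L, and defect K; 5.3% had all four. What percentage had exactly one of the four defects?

By inclusion–exclusion (exactly-one form):
P(exactly one) = 47.0 + 48.2 + 41.0 + 35.8 − 2·18.9 − 2·18.4 − 2·10.0 − 2·18.8 − 2·20.5 − 2·15.7 + 3·8.4 + 3·6.6 + 3·6.1 + 3·11.8 − 4·5.3 = 44.9%

44.9%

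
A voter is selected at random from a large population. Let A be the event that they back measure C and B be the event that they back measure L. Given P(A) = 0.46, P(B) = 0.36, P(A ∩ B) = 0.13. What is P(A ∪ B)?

0.69

By inclusion-exclusion,
P(A ∪ B) = 0.46 + 0.36 − 0.13 = 0.69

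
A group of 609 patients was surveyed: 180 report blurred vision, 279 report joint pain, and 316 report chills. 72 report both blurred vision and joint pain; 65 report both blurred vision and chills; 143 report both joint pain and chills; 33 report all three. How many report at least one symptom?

Apply inclusion-exclusion:
N(≥1) = 180 + 279 + 316 − 72 − 65 − 143 + 33 = 528

528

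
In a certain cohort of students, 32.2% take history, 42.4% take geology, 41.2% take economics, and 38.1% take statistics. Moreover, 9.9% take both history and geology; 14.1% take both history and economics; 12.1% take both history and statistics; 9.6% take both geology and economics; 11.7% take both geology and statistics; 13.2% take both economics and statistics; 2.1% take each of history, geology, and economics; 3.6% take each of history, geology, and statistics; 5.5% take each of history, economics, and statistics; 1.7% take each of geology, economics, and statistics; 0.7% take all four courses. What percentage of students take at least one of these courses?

95.5%

By inclusion-exclusion,
P(≥1) = 32.2 + 42.4 + 41.2 + 38.1 − 9.9 − 14.1 − 12.1 − 9.6 − 11.7 − 13.2 + 2.1 + 3.6 + 5.5 + 1.7 − 0.7 = 95.5%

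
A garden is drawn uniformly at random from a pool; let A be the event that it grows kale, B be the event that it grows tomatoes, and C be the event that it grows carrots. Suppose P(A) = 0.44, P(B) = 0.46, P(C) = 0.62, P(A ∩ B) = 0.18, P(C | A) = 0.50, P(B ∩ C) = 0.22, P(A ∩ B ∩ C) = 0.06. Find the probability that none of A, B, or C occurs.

0.04

P(A ∩ C) = P(A)·P(C|A) = 0.44 × 0.50 = 0.22
P(A ∪ B ∪ C) = 0.44 + 0.46 + 0.62 − 0.18 − 0.22 − 0.22 + 0.06 = 0.96
P(none) = 1 − 0.96 = 0.04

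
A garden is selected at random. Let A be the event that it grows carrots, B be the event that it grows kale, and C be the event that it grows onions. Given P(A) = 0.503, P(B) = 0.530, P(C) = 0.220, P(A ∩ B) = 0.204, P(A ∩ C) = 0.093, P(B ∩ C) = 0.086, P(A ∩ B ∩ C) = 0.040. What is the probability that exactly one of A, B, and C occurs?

P(exactly one) = 0.503 + 0.530 + 0.220 − 2·0.204 − 2·0.093 − 2·0.086 + 3·0.040 = 0.607

0.607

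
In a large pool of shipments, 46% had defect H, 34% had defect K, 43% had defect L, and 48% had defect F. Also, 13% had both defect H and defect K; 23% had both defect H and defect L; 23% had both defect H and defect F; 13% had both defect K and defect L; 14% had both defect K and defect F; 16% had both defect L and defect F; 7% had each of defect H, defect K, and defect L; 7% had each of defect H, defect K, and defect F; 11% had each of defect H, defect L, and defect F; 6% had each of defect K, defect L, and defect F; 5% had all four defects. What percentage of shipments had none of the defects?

5%

By inclusion–exclusion:
P(at least one) = 46 + 34 + 43 + 48 − 13 − 23 − 23 − 13 − 14 − 16 + 7 + 7 + 11 + 6 − 5 = 95%
P(none) = 100% − 95% = 5%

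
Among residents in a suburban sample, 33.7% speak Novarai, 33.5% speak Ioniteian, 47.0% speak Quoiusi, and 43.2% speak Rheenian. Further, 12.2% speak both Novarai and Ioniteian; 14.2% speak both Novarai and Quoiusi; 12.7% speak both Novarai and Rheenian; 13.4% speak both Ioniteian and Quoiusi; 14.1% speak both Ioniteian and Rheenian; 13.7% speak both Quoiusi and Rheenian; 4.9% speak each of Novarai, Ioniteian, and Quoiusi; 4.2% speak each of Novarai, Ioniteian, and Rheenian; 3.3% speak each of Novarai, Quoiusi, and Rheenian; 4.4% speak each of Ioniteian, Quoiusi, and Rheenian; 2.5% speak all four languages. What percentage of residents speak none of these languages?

By inclusion–exclusion:
P(at least one) = 33.7 + 33.5 + 47.0 + 43.2 − 12.2 − 14.2 − 12.7 − 13.4 − 14.1 − 13.7 + 4.9 + 4.2 + 3.3 + 4.4 − 2.5 = 91.4%
P(none) = 100% − 91.4% = 8.6%

8.6%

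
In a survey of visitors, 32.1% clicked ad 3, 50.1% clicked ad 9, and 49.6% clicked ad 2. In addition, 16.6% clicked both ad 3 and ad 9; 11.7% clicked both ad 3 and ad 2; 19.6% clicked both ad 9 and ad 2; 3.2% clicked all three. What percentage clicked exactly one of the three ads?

45.6%

By inclusion–exclusion (exactly-one form):
P(exactly one) = 32.1 + 50.1 + 49.6 − 2·16.6 − 2·11.7 − 2·19.6 + 3·3.2 = 45.6%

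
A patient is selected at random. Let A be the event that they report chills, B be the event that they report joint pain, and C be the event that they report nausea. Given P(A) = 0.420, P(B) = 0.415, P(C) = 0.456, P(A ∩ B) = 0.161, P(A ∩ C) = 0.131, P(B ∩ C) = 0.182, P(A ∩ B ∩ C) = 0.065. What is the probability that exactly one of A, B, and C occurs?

0.538

P(exactly one) = 0.420 + 0.415 + 0.456 − 2·0.161 − 2·0.131 − 2·0.182 + 3·0.065 = 0.538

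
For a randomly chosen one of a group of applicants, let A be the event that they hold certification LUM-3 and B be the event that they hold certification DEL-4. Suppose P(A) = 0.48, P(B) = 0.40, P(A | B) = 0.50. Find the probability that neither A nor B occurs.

0.32

P(A ∩ B) = P(B)·P(A|B) = 0.40 × 0.50 = 0.20
P(A ∪ B) = 0.48 + 0.40 − 0.20 = 0.68
P(none) = 1 − 0.68 = 0.32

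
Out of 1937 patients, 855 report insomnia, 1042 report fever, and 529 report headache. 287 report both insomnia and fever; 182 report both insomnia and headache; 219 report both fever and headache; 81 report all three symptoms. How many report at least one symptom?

|at least one| = 855 + 1042 + 529 − 287 − 182 − 219 + 81 = 1819

1819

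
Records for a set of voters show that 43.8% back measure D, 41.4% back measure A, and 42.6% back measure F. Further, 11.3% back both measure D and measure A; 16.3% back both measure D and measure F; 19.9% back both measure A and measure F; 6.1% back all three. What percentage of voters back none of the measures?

13.6%

Inclusion–exclusion gives
P(≥1) = 43.8 + 41.4 + 42.6 − 11.3 − 16.3 − 19.9 + 6.1 = 86.4%
P(none) = 100% − 86.4% = 13.6%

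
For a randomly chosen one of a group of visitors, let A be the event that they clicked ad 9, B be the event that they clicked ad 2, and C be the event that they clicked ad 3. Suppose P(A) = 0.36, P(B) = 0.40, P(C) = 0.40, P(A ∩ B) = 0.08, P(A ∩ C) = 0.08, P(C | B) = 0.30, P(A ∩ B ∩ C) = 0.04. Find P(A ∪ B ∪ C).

0.92

P(B ∩ C) = P(B)·P(C|B) = 0.40 × 0.30 = 0.12
Using inclusion–exclusion:
P(A ∪ B ∪ C) = 0.36 + 0.40 + 0.40 − 0.08 − 0.08 − 0.12 + 0.04 = 0.92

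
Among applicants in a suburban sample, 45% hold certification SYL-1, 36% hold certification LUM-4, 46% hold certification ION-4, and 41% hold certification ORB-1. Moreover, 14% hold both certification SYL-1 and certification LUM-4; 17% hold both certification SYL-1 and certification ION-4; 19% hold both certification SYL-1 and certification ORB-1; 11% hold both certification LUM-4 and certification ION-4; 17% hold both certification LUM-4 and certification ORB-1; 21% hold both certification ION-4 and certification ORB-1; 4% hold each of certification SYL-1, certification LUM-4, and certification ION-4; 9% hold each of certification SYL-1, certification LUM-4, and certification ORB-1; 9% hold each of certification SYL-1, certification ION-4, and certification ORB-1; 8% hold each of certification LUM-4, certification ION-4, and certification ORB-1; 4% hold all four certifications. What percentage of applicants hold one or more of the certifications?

95%

Apply inclusion-exclusion:
P(≥1) = 45 + 36 + 46 + 41 − 14 − 17 − 19 − 11 − 17 − 21 + 4 + 9 + 9 + 8 − 4 = 95%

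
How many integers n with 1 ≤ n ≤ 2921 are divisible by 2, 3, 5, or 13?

By inclusion-exclusion,
1460 + 973 + 584 + 224 − 486 − 292 − 112 − 194 − 74 − 44 + 97 + 37 + 22 + 14 − 7 = 2202

2202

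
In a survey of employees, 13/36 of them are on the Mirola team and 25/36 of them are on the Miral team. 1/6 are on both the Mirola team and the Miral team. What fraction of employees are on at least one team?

8/9

P(union) = 13/36 + 25/36 − 1/6 = 8/9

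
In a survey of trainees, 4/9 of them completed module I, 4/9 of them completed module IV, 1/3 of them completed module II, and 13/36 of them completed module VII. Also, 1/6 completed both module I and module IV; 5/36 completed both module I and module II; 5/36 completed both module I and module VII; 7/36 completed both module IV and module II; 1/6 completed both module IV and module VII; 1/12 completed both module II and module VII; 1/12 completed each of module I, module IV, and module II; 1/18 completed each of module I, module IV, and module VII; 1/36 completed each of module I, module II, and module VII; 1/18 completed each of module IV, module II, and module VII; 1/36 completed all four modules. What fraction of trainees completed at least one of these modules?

8/9

Inclusion–exclusion gives
P(union) = 4/9 + 4/9 + 1/3 + 13/36 − 1/6 − 5/36 − 5/36 − 7/36 − 1/6 − 1/12 + 1/12 + 1/18 + 1/36 + 1/18 − 1/36 = 8/9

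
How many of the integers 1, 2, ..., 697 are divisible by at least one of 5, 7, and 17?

By inclusion-exclusion,
floor(697/5) + floor(697/7) + floor(697/17) − floor(697/35) − floor(697/85) − floor(697/119) + floor(697/595) = 139 + 99 + 41 − 19 − 8 − 5 + 1 = 248

248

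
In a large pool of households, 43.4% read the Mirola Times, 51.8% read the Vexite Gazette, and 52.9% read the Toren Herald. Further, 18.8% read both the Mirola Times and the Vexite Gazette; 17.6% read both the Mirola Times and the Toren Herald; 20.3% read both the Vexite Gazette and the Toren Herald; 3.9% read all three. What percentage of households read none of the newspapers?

By inclusion–exclusion:
P(at least one) = 43.4 + 51.8 + 52.9 − 18.8 − 17.6 − 20.3 + 3.9 = 95.3%
P(none) = 100% − 95.3% = 4.7%

4.7%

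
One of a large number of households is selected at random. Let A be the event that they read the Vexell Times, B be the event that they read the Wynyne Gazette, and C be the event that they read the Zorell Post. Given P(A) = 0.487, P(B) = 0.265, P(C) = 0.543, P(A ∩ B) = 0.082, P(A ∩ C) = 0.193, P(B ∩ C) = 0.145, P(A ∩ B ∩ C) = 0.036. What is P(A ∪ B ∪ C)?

By inclusion–exclusion:
P(A ∪ B ∪ C) = 0.487 + 0.265 + 0.543 − 0.082 − 0.193 − 0.145 + 0.036 = 0.911

0.911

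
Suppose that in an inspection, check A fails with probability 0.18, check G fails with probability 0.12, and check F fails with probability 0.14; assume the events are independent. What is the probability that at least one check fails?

0.379424

Independence gives P(none) = ∏(1 − pᵢ).
P(none) = (1 − 0.18) × (1 − 0.12) × (1 − 0.14) = 0.82 × 0.88 × 0.86 = 0.620576
P(at least one) = 1 − 0.620576 = 0.379424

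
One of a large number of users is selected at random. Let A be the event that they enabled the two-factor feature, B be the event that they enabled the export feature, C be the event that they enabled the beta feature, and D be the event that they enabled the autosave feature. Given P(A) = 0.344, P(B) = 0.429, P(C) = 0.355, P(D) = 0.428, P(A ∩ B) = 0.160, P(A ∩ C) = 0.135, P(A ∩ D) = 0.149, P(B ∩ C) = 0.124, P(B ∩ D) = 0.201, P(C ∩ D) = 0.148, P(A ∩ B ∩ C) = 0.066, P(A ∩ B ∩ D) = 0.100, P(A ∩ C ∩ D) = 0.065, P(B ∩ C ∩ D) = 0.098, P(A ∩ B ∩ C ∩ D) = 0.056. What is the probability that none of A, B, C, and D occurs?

P(A ∪ B ∪ C ∪ D) = 0.344 + 0.429 + 0.355 + 0.428 − 0.160 − 0.135 − 0.149 − 0.124 − 0.201 − 0.148 + 0.066 + 0.100 + 0.065 + 0.098 − 0.056 = 0.912
P(none) = 1 − 0.912 = 0.088

0.088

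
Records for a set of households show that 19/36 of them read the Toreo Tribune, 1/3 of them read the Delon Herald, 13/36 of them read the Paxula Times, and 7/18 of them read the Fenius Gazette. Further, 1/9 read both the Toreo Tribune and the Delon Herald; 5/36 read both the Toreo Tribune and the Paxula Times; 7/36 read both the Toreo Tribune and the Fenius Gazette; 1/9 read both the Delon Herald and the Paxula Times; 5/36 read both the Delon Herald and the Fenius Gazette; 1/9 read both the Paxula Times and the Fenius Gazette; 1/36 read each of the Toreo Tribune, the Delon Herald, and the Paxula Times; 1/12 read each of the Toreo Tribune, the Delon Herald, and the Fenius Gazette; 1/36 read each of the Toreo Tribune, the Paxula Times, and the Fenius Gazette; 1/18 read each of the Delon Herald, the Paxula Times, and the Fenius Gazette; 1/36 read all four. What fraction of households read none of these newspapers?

1/36

P(union) = 19/36 + 1/3 + 13/36 + 7/18 − 1/9 − 5/36 − 7/36 − 1/9 − 5/36 − 1/9 + 1/36 + 1/12 + 1/36 + 1/18 − 1/36 = 35/36
P(none) = 1 − 35/36 = 1/36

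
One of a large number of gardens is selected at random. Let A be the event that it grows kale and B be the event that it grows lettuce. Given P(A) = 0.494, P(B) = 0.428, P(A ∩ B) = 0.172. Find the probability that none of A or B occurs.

Using inclusion–exclusion:
P(A ∪ B) = 0.494 + 0.428 − 0.172 = 0.750
P(none) = 1 − 0.750 = 0.250

0.250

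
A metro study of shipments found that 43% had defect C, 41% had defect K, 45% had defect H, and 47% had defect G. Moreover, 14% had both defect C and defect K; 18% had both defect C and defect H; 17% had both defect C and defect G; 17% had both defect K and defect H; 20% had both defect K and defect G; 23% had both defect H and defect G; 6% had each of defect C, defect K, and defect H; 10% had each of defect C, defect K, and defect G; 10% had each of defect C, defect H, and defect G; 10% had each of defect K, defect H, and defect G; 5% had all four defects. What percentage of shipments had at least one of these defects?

98%

P(≥1) = 43 + 41 + 45 + 47 − 14 − 18 − 17 − 17 − 20 − 23 + 6 + 10 + 10 + 10 − 5 = 98%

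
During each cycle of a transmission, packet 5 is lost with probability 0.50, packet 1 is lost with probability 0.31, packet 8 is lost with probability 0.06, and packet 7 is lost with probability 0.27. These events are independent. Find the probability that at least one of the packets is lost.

Independence gives P(none) = ∏(1 − pᵢ).
P(none) = (1 − 0.50) × (1 − 0.31) × (1 − 0.06) × (1 − 0.27) = 0.50 × 0.69 × 0.94 × 0.73 = 0.236739
P(at least one) = 1 − 0.236739 = 0.763261

0.763261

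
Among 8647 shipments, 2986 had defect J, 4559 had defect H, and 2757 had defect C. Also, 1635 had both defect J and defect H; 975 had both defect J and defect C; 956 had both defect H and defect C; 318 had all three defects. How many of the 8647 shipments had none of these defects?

Apply inclusion-exclusion:
|union| = 2986 + 4559 + 2757 − 1635 − 975 − 956 + 318 = 7054
None: 8647 − 7054 = 1593

1593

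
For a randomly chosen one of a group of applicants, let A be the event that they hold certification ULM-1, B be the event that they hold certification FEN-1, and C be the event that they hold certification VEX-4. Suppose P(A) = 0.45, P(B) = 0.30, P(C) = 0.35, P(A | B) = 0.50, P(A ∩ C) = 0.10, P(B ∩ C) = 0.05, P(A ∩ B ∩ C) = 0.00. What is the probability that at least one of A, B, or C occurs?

0.80

P(A ∩ B) = P(B)·P(A|B) = 0.30 × 0.50 = 0.15
By inclusion–exclusion:
P(A ∪ B ∪ C) = 0.45 + 0.30 + 0.35 − 0.15 − 0.10 − 0.05 + 0.00 = 0.80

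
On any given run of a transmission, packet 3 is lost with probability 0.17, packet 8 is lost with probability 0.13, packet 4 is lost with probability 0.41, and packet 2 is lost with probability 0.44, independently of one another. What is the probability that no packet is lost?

0.23858184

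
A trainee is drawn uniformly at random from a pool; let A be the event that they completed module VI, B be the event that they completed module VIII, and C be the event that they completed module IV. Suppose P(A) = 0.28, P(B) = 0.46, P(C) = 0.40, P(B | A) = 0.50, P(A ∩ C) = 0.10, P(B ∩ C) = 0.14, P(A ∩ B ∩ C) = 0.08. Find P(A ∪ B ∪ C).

0.84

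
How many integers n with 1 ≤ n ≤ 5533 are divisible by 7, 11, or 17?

⌊5533/7⌋ + ⌊5533/11⌋ + ⌊5533/17⌋ − ⌊5533/77⌋ − ⌊5533/119⌋ − ⌊5533/187⌋ + ⌊5533/1309⌋ = 790 + 503 + 325 − 71 − 46 − 29 + 4 = 1476

1476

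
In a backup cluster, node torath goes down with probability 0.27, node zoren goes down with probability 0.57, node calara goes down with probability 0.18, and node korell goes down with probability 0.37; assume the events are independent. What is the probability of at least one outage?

Since the events are independent, P(none) is the product of the individual non-occurrence probabilities.
P(none) = (1 − 0.27) × (1 − 0.57) × (1 − 0.18) × (1 − 0.37) = 0.73 × 0.43 × 0.82 × 0.63 = 0.16216074
P(at least one) = 1 − 0.16216074 = 0.83783926

0.83783926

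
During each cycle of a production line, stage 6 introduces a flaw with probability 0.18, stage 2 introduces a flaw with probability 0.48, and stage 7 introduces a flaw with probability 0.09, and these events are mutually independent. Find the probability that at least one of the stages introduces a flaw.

Independence gives P(none) = ∏(1 − pᵢ).
P(none) = (1 − 0.18) × (1 − 0.48) × (1 − 0.09) = 0.82 × 0.52 × 0.91 = 0.388024
P(at least one) = 1 − 0.388024 = 0.611976

0.611976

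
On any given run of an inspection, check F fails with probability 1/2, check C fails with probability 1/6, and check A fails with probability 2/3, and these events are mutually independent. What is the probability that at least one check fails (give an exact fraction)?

P(none) = (1 − 1/2) × (1 − 1/6) × (1 − 2/3) = 1/2 × 5/6 × 1/3 = 5/36
P(at least one) = 1 − 5/36 = 31/36

31/36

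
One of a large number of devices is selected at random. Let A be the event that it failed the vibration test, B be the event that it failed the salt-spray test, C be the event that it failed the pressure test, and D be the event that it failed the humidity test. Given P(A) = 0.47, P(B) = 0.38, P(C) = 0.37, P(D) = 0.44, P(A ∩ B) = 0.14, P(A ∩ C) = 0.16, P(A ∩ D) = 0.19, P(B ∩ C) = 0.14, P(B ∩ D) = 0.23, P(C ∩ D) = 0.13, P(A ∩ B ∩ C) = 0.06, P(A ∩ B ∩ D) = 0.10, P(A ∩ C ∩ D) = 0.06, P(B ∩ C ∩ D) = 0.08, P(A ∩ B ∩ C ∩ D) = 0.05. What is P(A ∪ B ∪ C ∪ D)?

0.92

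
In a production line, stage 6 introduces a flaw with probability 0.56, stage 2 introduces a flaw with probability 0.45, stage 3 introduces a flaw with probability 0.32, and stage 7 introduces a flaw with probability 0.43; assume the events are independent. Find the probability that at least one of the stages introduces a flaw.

0.9062008

P(none) = (1 − 0.56) × (1 − 0.45) × (1 − 0.32) × (1 − 0.43) = 0.44 × 0.55 × 0.68 × 0.57 = 0.0937992
P(at least one) = 1 − 0.0937992 = 0.9062008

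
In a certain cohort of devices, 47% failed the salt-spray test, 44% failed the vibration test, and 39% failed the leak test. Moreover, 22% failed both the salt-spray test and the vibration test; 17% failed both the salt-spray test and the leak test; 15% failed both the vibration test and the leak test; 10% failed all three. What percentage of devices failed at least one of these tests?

By inclusion–exclusion:
P(at least one) = 47 + 44 + 39 − 22 − 17 − 15 + 10 = 86%

86%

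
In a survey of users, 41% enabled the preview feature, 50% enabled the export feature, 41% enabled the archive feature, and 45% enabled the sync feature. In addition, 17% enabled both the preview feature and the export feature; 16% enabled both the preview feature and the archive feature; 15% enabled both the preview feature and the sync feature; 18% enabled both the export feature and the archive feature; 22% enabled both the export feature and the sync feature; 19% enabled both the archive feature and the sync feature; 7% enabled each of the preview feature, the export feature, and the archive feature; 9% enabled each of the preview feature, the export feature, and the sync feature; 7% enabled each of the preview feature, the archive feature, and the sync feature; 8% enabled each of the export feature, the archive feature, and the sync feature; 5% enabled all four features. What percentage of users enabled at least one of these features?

96%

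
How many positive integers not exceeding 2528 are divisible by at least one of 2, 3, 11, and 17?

By inclusion–exclusion:
1264 + 842 + 229 + 148 − 421 − 114 − 74 − 76 − 49 − 13 + 38 + 24 + 6 + 4 − 2 = 1806

1806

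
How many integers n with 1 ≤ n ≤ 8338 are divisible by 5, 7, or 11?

3140

1667 + 1191 + 758 − 238 − 151 − 108 + 21 = 3140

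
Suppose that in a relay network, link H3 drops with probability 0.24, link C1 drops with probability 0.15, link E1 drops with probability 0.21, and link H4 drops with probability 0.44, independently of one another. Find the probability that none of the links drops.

Independence gives P(none) = ∏(1 − pᵢ).
P(none) = (1 − 0.24) × (1 − 0.15) × (1 − 0.21) × (1 − 0.44) = 0.76 × 0.85 × 0.79 × 0.56 = 0.2857904

0.2857904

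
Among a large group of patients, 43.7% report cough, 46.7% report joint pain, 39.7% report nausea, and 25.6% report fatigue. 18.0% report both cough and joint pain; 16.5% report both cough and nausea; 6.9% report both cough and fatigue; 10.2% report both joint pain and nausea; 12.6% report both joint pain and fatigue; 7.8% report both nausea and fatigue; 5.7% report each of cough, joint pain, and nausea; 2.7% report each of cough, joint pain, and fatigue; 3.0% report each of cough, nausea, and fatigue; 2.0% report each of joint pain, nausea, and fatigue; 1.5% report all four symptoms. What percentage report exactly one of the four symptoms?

45.9%

Using the inclusion–exclusion count for exactly one event:
P(exactly one) = 43.7 + 46.7 + 39.7 + 25.6 − 2·18.0 − 2·16.5 − 2·6.9 − 2·10.2 − 2·12.6 − 2·7.8 + 3·5.7 + 3·2.7 + 3·3.0 + 3·2.0 − 4·1.5 = 45.9%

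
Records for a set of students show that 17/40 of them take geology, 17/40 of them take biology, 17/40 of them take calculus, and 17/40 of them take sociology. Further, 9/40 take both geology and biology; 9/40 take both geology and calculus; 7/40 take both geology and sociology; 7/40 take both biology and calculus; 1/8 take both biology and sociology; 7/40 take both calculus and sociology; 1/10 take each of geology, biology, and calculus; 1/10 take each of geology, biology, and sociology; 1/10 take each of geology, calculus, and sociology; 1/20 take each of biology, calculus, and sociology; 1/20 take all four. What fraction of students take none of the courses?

1/10

Using inclusion–exclusion:
P(at least one) = 17/40 + 17/40 + 17/40 + 17/40 − 9/40 − 9/40 − 7/40 − 7/40 − 1/8 − 7/40 + 1/10 + 1/10 + 1/10 + 1/20 − 1/20 = 9/10
P(none) = 1 − 9/10 = 1/10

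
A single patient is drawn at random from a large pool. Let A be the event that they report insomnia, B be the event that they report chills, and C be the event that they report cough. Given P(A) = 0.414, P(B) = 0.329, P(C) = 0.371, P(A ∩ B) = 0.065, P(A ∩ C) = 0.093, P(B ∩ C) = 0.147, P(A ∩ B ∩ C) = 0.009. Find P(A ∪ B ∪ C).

0.818

Using inclusion–exclusion:
P(A ∪ B ∪ C) = 0.414 + 0.329 + 0.371 − 0.065 − 0.093 − 0.147 + 0.009 = 0.818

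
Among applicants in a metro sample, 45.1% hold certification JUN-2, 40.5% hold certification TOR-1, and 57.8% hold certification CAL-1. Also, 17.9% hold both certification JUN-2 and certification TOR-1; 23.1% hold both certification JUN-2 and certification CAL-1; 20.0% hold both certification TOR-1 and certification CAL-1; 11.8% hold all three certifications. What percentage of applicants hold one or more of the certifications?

By inclusion–exclusion:
P(union) = 45.1 + 40.5 + 57.8 − 17.9 − 23.1 − 20.0 + 11.8 = 94.2%

94.2%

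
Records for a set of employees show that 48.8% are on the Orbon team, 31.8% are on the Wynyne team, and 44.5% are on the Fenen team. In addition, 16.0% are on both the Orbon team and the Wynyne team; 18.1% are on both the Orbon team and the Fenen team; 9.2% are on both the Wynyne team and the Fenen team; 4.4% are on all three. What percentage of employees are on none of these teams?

Apply inclusion-exclusion:
P(at least one) = 48.8 + 31.8 + 44.5 − 16.0 − 18.1 − 9.2 + 4.4 = 86.2%
P(none) = 100% − 86.2% = 13.8%

13.8%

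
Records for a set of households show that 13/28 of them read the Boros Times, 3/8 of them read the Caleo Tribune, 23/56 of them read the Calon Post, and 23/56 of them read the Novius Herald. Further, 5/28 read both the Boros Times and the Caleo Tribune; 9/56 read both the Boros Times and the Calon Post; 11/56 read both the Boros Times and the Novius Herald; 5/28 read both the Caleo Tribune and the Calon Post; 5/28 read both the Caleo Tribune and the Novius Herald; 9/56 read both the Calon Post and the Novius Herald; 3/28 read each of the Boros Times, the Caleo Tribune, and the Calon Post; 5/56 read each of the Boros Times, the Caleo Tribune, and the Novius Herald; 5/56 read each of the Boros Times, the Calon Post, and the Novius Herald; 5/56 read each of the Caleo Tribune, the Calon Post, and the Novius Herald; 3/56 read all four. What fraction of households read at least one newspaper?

P(union) = 13/28 + 3/8 + 23/56 + 23/56 − 5/28 − 9/56 − 11/56 − 5/28 − 5/28 − 9/56 + 3/28 + 5/56 + 5/56 + 5/56 − 3/56 = 13/14

13/14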